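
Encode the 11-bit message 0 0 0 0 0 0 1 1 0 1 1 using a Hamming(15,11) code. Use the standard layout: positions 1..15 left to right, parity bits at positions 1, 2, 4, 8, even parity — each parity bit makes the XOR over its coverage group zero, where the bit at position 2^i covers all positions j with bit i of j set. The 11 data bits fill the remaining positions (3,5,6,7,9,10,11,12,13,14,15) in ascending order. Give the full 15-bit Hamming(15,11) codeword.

010100000011011

Place data bits at non-power-of-two positions: b3=0, b5=0, b6=0, b7=0, b9=0, b10=0, b11=1, b12=1, b13=0, b14=1, b15=1.
p1 = XOR of data positions {3,5,7,9,11,13,15} = 0⊕0⊕0⊕0⊕1⊕0⊕1 = 0
p2 = XOR of data positions {3,6,7,10,11,14,15} = 0⊕0⊕0⊕0⊕1⊕1⊕1 = 1
p4 = XOR of data positions {5,6,7,12,13,14,15} = 0⊕0⊕0⊕1⊕0⊕1⊕1 = 1
p8 = XOR of data positions {9,10,11,12,13,14,15} = 0⊕0⊕1⊕1⊕0⊕1⊕1 = 0
Codeword b1..b15 = 010100000011011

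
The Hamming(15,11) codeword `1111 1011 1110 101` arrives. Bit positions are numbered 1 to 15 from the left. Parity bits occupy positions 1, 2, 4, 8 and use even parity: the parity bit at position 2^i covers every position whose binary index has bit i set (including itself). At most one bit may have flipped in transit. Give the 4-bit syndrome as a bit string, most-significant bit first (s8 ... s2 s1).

s1: b1⊕b3⊕b5⊕b7⊕b9⊕b11⊕b13⊕b15 = 1⊕1⊕1⊕1⊕1⊕1⊕1⊕1 = 0
s2: b2⊕b3⊕b6⊕b7⊕b10⊕b11⊕b14⊕b15 = 1⊕1⊕0⊕1⊕1⊕1⊕0⊕1 = 0
s4: b4⊕b5⊕b6⊕b7⊕b12⊕b13⊕b14⊕b15 = 1⊕1⊕0⊕1⊕0⊕1⊕0⊕1 = 1
s8: b8⊕b9⊕b10⊕b11⊕b12⊕b13⊕b14⊕b15 = 1⊕1⊕1⊕1⊕0⊕1⊕0⊕1 = 0
Syndrome (s8...s1) = 0100 → position 4.

0100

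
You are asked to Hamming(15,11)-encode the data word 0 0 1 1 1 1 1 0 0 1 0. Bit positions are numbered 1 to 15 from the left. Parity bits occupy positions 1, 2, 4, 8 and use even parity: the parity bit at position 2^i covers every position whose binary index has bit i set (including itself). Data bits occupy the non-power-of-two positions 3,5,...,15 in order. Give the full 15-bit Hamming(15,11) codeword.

Place data bits at non-power-of-two positions: b3=0, b5=0, b6=1, b7=1, b9=1, b10=1, b11=1, b12=0, b13=0, b14=1, b15=0.
p1 = XOR of data positions {3,5,7,9,11,13,15} = 0⊕0⊕1⊕1⊕1⊕0⊕0 = 1
p2 = XOR of data positions {3,6,7,10,11,14,15} = 0⊕1⊕1⊕1⊕1⊕1⊕0 = 1
p4 = XOR of data positions {5,6,7,12,13,14,15} = 0⊕1⊕1⊕0⊕0⊕1⊕0 = 1
p8 = XOR of data positions {9,10,11,12,13,14,15} = 1⊕1⊕1⊕0⊕0⊕1⊕0 = 0
Codeword b1..b15 = 110101101110010

110101101110010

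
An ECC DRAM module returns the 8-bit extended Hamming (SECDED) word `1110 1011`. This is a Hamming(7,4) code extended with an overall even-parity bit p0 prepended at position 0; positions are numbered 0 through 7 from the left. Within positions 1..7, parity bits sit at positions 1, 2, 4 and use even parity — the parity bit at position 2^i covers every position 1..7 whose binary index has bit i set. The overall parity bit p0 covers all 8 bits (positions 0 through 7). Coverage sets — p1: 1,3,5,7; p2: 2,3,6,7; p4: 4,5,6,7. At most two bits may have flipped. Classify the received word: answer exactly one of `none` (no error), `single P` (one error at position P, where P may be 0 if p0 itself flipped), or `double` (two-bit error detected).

double

s1: b1⊕b3⊕b5⊕b7 = 1⊕0⊕0⊕1 = 0
s2: b2⊕b3⊕b6⊕b7 = 1⊕0⊕1⊕1 = 1
s4: b4⊕b5⊕b6⊕b7 = 1⊕0⊕1⊕1 = 1
Syndrome (s4...s1) = 110 → position 6.
Overall parity (XOR of all 8 bits, including p0): 1⊕1⊕1⊕0⊕1⊕0⊕1⊕1 = 0
Overall=0, syndrome position=6 → double-bit error detected (uncorrectable).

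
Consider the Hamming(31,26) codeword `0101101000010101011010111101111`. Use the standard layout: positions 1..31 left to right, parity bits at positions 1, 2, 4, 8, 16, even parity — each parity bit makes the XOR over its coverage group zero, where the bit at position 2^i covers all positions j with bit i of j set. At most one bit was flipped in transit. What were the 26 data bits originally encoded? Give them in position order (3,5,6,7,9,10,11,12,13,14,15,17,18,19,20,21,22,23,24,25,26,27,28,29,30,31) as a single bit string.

s1: b1⊕b3⊕b5⊕b7⊕b9⊕b11⊕b13⊕b15⊕b17⊕b19⊕b21⊕b23⊕b25⊕b27⊕b29⊕b31 = 0⊕0⊕1⊕1⊕0⊕0⊕0⊕0⊕0⊕1⊕1⊕1⊕1⊕0⊕1⊕1 = 0
s2: b2⊕b3⊕b6⊕b7⊕b10⊕b11⊕b14⊕b15⊕b18⊕b19⊕b22⊕b23⊕b26⊕b27⊕b30⊕b31 = 1⊕0⊕0⊕1⊕0⊕0⊕1⊕0⊕1⊕1⊕0⊕1⊕1⊕0⊕1⊕1 = 1
s4: b4⊕b5⊕b6⊕b7⊕b12⊕b13⊕b14⊕b15⊕b20⊕b21⊕b22⊕b23⊕b28⊕b29⊕b30⊕b31 = 1⊕1⊕0⊕1⊕1⊕0⊕1⊕0⊕0⊕1⊕0⊕1⊕1⊕1⊕1⊕1 = 1
s8: b8⊕b9⊕b10⊕b11⊕b12⊕b13⊕b14⊕b15⊕b24⊕b25⊕b26⊕b27⊕b28⊕b29⊕b30⊕b31 = 0⊕0⊕0⊕0⊕1⊕0⊕1⊕0⊕1⊕1⊕1⊕0⊕1⊕1⊕1⊕1 = 1
s16: b16⊕b17⊕b18⊕b19⊕b20⊕b21⊕b22⊕b23⊕b24⊕b25⊕b26⊕b27⊕b28⊕b29⊕b30⊕b31 = 1⊕0⊕1⊕1⊕0⊕1⊕0⊕1⊕1⊕1⊕1⊕0⊕1⊕1⊕1⊕1 = 0
Syndrome (s16...s1) = 01110 → position 14.
Flip bit 14: corrected codeword = 0101101000010001011010111101111
Data bits at positions 3,5,6,7,9,10,11,12,13,14,15,17,18,19,20,21,22,23,24,25,26,27,28,29,30,31: 01010001000011010111101111

01010001000011010111101111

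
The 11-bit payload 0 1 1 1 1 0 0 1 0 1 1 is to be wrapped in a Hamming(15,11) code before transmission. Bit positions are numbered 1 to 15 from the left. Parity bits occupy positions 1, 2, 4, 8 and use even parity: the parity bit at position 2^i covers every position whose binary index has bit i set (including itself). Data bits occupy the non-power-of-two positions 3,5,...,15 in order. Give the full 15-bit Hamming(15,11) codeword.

000011101001011

Place data bits at non-power-of-two positions: b3=0, b5=1, b6=1, b7=1, b9=1, b10=0, b11=0, b12=1, b13=0, b14=1, b15=1.
p1 = XOR of data positions {3,5,7,9,11,13,15} = 0⊕1⊕1⊕1⊕0⊕0⊕1 = 0
p2 = XOR of data positions {3,6,7,10,11,14,15} = 0⊕1⊕1⊕0⊕0⊕1⊕1 = 0
p4 = XOR of data positions {5,6,7,12,13,14,15} = 1⊕1⊕1⊕1⊕0⊕1⊕1 = 0
p8 = XOR of data positions {9,10,11,12,13,14,15} = 1⊕0⊕0⊕1⊕0⊕1⊕1 = 0
Codeword b1..b15 = 000011101001011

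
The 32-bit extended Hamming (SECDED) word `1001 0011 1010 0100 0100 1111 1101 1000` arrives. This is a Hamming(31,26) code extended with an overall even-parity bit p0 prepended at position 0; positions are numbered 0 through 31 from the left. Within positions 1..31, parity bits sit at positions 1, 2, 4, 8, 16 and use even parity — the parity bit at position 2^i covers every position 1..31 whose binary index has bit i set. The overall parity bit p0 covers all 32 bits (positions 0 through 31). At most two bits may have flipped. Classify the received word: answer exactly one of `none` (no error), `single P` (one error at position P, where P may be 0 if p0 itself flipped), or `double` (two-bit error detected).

s1: b1⊕b3⊕b5⊕b7⊕b9⊕b11⊕b13⊕b15⊕b17⊕b19⊕b21⊕b23⊕b25⊕b27⊕b29⊕b31 = 0⊕1⊕0⊕1⊕0⊕0⊕1⊕0⊕1⊕0⊕1⊕1⊕1⊕1⊕0⊕0 = 0
s2: b2⊕b3⊕b6⊕b7⊕b10⊕b11⊕b14⊕b15⊕b18⊕b19⊕b22⊕b23⊕b26⊕b27⊕b30⊕b31 = 0⊕1⊕1⊕1⊕1⊕0⊕0⊕0⊕0⊕0⊕1⊕1⊕0⊕1⊕0⊕0 = 1
s4: b4⊕b5⊕b6⊕b7⊕b12⊕b13⊕b14⊕b15⊕b20⊕b21⊕b22⊕b23⊕b28⊕b29⊕b30⊕b31 = 0⊕0⊕1⊕1⊕0⊕1⊕0⊕0⊕1⊕1⊕1⊕1⊕1⊕0⊕0⊕0 = 0
s8: b8⊕b9⊕b10⊕b11⊕b12⊕b13⊕b14⊕b15⊕b24⊕b25⊕b26⊕b27⊕b28⊕b29⊕b30⊕b31 = 1⊕0⊕1⊕0⊕0⊕1⊕0⊕0⊕1⊕1⊕0⊕1⊕1⊕0⊕0⊕0 = 1
s16: b16⊕b17⊕b18⊕b19⊕b20⊕b21⊕b22⊕b23⊕b24⊕b25⊕b26⊕b27⊕b28⊕b29⊕b30⊕b31 = 0⊕1⊕0⊕0⊕1⊕1⊕1⊕1⊕1⊕1⊕0⊕1⊕1⊕0⊕0⊕0 = 1
Syndrome (s16...s1) = 11010 → position 26.
Overall parity (XOR of all 32 bits, including p0): 1⊕0⊕0⊕1⊕0⊕0⊕1⊕1⊕1⊕0⊕1⊕0⊕0⊕1⊕0⊕0⊕0⊕1⊕0⊕0⊕1⊕1⊕1⊕1⊕1⊕1⊕0⊕1⊕1⊕0⊕0⊕0 = 0
Overall=0, syndrome position=26 → double-bit error detected (uncorrectable).

double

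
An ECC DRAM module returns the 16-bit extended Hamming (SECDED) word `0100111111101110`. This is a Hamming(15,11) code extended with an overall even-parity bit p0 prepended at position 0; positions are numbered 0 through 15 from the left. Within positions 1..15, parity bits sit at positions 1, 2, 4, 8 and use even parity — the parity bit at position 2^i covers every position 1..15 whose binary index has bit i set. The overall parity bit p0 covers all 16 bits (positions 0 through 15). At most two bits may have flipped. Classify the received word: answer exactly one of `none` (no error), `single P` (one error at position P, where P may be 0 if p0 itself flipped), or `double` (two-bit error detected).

s1: b1⊕b3⊕b5⊕b7⊕b9⊕b11⊕b13⊕b15 = 1⊕0⊕1⊕1⊕1⊕0⊕1⊕0 = 1
s2: b2⊕b3⊕b6⊕b7⊕b10⊕b11⊕b14⊕b15 = 0⊕0⊕1⊕1⊕1⊕0⊕1⊕0 = 0
s4: b4⊕b5⊕b6⊕b7⊕b12⊕b13⊕b14⊕b15 = 1⊕1⊕1⊕1⊕1⊕1⊕1⊕0 = 1
s8: b8⊕b9⊕b10⊕b11⊕b12⊕b13⊕b14⊕b15 = 1⊕1⊕1⊕0⊕1⊕1⊕1⊕0 = 0
Syndrome (s8...s1) = 0101 → position 5.
Overall parity (XOR of all 16 bits, including p0): 0⊕1⊕0⊕0⊕1⊕1⊕1⊕1⊕1⊕1⊕1⊕0⊕1⊕1⊕1⊕0 = 1
Overall=1, syndrome position=5 → single-bit error at position 5.

single 5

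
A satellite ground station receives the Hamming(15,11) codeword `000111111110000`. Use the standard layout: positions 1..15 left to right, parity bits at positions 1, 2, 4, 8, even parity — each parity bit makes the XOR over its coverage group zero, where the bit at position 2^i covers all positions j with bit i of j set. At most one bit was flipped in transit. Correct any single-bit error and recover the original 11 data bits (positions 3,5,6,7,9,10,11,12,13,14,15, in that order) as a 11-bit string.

s1: b1⊕b3⊕b5⊕b7⊕b9⊕b11⊕b13⊕b15 = 0⊕0⊕1⊕1⊕1⊕1⊕0⊕0 = 0
s2: b2⊕b3⊕b6⊕b7⊕b10⊕b11⊕b14⊕b15 = 0⊕0⊕1⊕1⊕1⊕1⊕0⊕0 = 0
s4: b4⊕b5⊕b6⊕b7⊕b12⊕b13⊕b14⊕b15 = 1⊕1⊕1⊕1⊕0⊕0⊕0⊕0 = 0
s8: b8⊕b9⊕b10⊕b11⊕b12⊕b13⊕b14⊕b15 = 1⊕1⊕1⊕1⊕0⊕0⊕0⊕0 = 0
Syndrome (s8...s1) = 0000 → position 0 (no error).
No correction needed.
Data bits at positions 3,5,6,7,9,10,11,12,13,14,15: 01111110000

01111110000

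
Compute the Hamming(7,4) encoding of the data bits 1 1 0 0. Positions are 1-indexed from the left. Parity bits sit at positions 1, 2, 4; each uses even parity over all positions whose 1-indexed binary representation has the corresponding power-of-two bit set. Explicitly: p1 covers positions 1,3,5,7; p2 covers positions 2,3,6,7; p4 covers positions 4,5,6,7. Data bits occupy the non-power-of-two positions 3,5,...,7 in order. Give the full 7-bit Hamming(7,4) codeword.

Place data bits at non-power-of-two positions: b3=1, b5=1, b6=0, b7=0.
p1 = XOR of data positions {3,5,7} = 1⊕1⊕0 = 0
p2 = XOR of data positions {3,6,7} = 1⊕0⊕0 = 1
p4 = XOR of data positions {5,6,7} = 1⊕0⊕0 = 1
Codeword b1..b7 = 0111100

0111100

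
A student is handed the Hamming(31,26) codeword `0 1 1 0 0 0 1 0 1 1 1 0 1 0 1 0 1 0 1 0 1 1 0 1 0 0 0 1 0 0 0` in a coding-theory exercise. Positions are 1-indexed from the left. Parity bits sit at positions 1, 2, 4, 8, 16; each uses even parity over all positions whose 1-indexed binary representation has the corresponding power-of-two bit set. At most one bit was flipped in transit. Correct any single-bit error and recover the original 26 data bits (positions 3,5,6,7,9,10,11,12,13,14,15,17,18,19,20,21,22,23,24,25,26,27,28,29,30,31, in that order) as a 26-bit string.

10010110101101011010001000

s1: b1⊕b3⊕b5⊕b7⊕b9⊕b11⊕b13⊕b15⊕b17⊕b19⊕b21⊕b23⊕b25⊕b27⊕b29⊕b31 = 0⊕1⊕0⊕1⊕1⊕1⊕1⊕1⊕1⊕1⊕1⊕0⊕0⊕0⊕0⊕0 = 1
s2: b2⊕b3⊕b6⊕b7⊕b10⊕b11⊕b14⊕b15⊕b18⊕b19⊕b22⊕b23⊕b26⊕b27⊕b30⊕b31 = 1⊕1⊕0⊕1⊕1⊕1⊕0⊕1⊕0⊕1⊕1⊕0⊕0⊕0⊕0⊕0 = 0
s4: b4⊕b5⊕b6⊕b7⊕b12⊕b13⊕b14⊕b15⊕b20⊕b21⊕b22⊕b23⊕b28⊕b29⊕b30⊕b31 = 0⊕0⊕0⊕1⊕0⊕1⊕0⊕1⊕0⊕1⊕1⊕0⊕1⊕0⊕0⊕0 = 0
s8: b8⊕b9⊕b10⊕b11⊕b12⊕b13⊕b14⊕b15⊕b24⊕b25⊕b26⊕b27⊕b28⊕b29⊕b30⊕b31 = 0⊕1⊕1⊕1⊕0⊕1⊕0⊕1⊕1⊕0⊕0⊕0⊕1⊕0⊕0⊕0 = 1
s16: b16⊕b17⊕b18⊕b19⊕b20⊕b21⊕b22⊕b23⊕b24⊕b25⊕b26⊕b27⊕b28⊕b29⊕b30⊕b31 = 0⊕1⊕0⊕1⊕0⊕1⊕1⊕0⊕1⊕0⊕0⊕0⊕1⊕0⊕0⊕0 = 0
Syndrome (s16...s1) = 01001 → position 9.
Flip bit 9: corrected codeword = 0110001001101010101011010001000
Data bits at positions 3,5,6,7,9,10,11,12,13,14,15,17,18,19,20,21,22,23,24,25,26,27,28,29,30,31: 10010110101101011010001000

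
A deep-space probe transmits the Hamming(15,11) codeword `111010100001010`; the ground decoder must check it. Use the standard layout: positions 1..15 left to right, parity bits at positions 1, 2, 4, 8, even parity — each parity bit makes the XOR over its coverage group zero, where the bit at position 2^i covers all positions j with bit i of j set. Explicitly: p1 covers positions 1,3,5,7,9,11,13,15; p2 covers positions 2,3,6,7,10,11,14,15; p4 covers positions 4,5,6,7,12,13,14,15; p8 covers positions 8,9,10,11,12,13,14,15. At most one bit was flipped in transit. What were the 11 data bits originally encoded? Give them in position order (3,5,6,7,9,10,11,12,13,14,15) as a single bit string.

11010001010

s1: b1⊕b3⊕b5⊕b7⊕b9⊕b11⊕b13⊕b15 = 1⊕1⊕1⊕1⊕0⊕0⊕0⊕0 = 0
s2: b2⊕b3⊕b6⊕b7⊕b10⊕b11⊕b14⊕b15 = 1⊕1⊕0⊕1⊕0⊕0⊕1⊕0 = 0
s4: b4⊕b5⊕b6⊕b7⊕b12⊕b13⊕b14⊕b15 = 0⊕1⊕0⊕1⊕1⊕0⊕1⊕0 = 0
s8: b8⊕b9⊕b10⊕b11⊕b12⊕b13⊕b14⊕b15 = 0⊕0⊕0⊕0⊕1⊕0⊕1⊕0 = 0
Syndrome (s8...s1) = 0000 → position 0 (no error).
No correction needed.
Data bits at positions 3,5,6,7,9,10,11,12,13,14,15: 11010001010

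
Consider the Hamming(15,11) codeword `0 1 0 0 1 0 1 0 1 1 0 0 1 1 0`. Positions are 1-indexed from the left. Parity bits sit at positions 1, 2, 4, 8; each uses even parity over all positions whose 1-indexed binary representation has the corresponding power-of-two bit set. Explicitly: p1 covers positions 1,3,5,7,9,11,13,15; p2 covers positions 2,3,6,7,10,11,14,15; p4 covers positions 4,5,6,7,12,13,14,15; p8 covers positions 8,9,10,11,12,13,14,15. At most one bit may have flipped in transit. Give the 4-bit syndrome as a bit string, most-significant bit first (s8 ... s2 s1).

s1: b1⊕b3⊕b5⊕b7⊕b9⊕b11⊕b13⊕b15 = 0⊕0⊕1⊕1⊕1⊕0⊕1⊕0 = 0
s2: b2⊕b3⊕b6⊕b7⊕b10⊕b11⊕b14⊕b15 = 1⊕0⊕0⊕1⊕1⊕0⊕1⊕0 = 0
s4: b4⊕b5⊕b6⊕b7⊕b12⊕b13⊕b14⊕b15 = 0⊕1⊕0⊕1⊕0⊕1⊕1⊕0 = 0
s8: b8⊕b9⊕b10⊕b11⊕b12⊕b13⊕b14⊕b15 = 0⊕1⊕1⊕0⊕0⊕1⊕1⊕0 = 0
Syndrome (s8...s1) = 0000 → position 0 (no error).

0000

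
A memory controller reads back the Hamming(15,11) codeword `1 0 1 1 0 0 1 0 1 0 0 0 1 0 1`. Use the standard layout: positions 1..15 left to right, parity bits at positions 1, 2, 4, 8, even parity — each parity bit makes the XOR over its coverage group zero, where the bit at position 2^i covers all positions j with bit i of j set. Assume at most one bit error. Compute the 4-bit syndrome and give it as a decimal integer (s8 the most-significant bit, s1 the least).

s1: b1⊕b3⊕b5⊕b7⊕b9⊕b11⊕b13⊕b15 = 1⊕1⊕0⊕1⊕1⊕0⊕1⊕1 = 0
s2: b2⊕b3⊕b6⊕b7⊕b10⊕b11⊕b14⊕b15 = 0⊕1⊕0⊕1⊕0⊕0⊕0⊕1 = 1
s4: b4⊕b5⊕b6⊕b7⊕b12⊕b13⊕b14⊕b15 = 1⊕0⊕0⊕1⊕0⊕1⊕0⊕1 = 0
s8: b8⊕b9⊕b10⊕b11⊕b12⊕b13⊕b14⊕b15 = 0⊕1⊕0⊕0⊕0⊕1⊕0⊕1 = 1
Syndrome (s8...s1) = 1010 → position 10.

10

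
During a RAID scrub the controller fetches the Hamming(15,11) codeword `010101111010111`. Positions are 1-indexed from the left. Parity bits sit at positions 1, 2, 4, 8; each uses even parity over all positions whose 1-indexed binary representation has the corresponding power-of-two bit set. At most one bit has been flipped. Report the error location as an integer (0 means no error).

s1: b1⊕b3⊕b5⊕b7⊕b9⊕b11⊕b13⊕b15 = 0⊕0⊕0⊕1⊕1⊕1⊕1⊕1 = 1
s2: b2⊕b3⊕b6⊕b7⊕b10⊕b11⊕b14⊕b15 = 1⊕0⊕1⊕1⊕0⊕1⊕1⊕1 = 0
s4: b4⊕b5⊕b6⊕b7⊕b12⊕b13⊕b14⊕b15 = 1⊕0⊕1⊕1⊕0⊕1⊕1⊕1 = 0
s8: b8⊕b9⊕b10⊕b11⊕b12⊕b13⊕b14⊕b15 = 1⊕1⊕0⊕1⊕0⊕1⊕1⊕1 = 0
Syndrome (s8...s1) = 0001 → position 1.

1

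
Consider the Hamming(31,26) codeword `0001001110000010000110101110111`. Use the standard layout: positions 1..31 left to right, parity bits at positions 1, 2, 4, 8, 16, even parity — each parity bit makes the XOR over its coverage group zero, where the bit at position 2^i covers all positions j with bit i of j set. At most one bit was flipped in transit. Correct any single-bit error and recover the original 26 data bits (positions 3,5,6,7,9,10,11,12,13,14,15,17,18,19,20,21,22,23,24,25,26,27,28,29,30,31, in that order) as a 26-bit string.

00011000001000110101110110

s1: b1⊕b3⊕b5⊕b7⊕b9⊕b11⊕b13⊕b15⊕b17⊕b19⊕b21⊕b23⊕b25⊕b27⊕b29⊕b31 = 0⊕0⊕0⊕1⊕1⊕0⊕0⊕1⊕0⊕0⊕1⊕1⊕1⊕1⊕1⊕1 = 1
s2: b2⊕b3⊕b6⊕b7⊕b10⊕b11⊕b14⊕b15⊕b18⊕b19⊕b22⊕b23⊕b26⊕b27⊕b30⊕b31 = 0⊕0⊕0⊕1⊕0⊕0⊕0⊕1⊕0⊕0⊕0⊕1⊕1⊕1⊕1⊕1 = 1
s4: b4⊕b5⊕b6⊕b7⊕b12⊕b13⊕b14⊕b15⊕b20⊕b21⊕b22⊕b23⊕b28⊕b29⊕b30⊕b31 = 1⊕0⊕0⊕1⊕0⊕0⊕0⊕1⊕1⊕1⊕0⊕1⊕0⊕1⊕1⊕1 = 1
s8: b8⊕b9⊕b10⊕b11⊕b12⊕b13⊕b14⊕b15⊕b24⊕b25⊕b26⊕b27⊕b28⊕b29⊕b30⊕b31 = 1⊕1⊕0⊕0⊕0⊕0⊕0⊕1⊕0⊕1⊕1⊕1⊕0⊕1⊕1⊕1 = 1
s16: b16⊕b17⊕b18⊕b19⊕b20⊕b21⊕b22⊕b23⊕b24⊕b25⊕b26⊕b27⊕b28⊕b29⊕b30⊕b31 = 0⊕0⊕0⊕0⊕1⊕1⊕0⊕1⊕0⊕1⊕1⊕1⊕0⊕1⊕1⊕1 = 1
Syndrome (s16...s1) = 11111 → position 31.
Flip bit 31: corrected codeword = 0001001110000010000110101110110
Data bits at positions 3,5,6,7,9,10,11,12,13,14,15,17,18,19,20,21,22,23,24,25,26,27,28,29,30,31: 00011000001000110101110110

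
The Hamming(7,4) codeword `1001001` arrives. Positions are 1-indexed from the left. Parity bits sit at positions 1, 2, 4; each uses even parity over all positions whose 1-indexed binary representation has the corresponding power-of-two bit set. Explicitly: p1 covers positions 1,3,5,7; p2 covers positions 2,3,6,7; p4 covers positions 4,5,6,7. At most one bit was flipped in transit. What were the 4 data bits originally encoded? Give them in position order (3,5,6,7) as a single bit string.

s1: b1⊕b3⊕b5⊕b7 = 1⊕0⊕0⊕1 = 0
s2: b2⊕b3⊕b6⊕b7 = 0⊕0⊕0⊕1 = 1
s4: b4⊕b5⊕b6⊕b7 = 1⊕0⊕0⊕1 = 0
Syndrome (s4...s1) = 010 → position 2.
Flip bit 2: corrected codeword = 1101001
Data bits at positions 3,5,6,7: 0001

0001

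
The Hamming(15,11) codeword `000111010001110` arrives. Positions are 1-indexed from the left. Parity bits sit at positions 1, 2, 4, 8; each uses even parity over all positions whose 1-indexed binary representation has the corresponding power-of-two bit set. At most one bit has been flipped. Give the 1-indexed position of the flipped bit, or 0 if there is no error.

0

s1: b1⊕b3⊕b5⊕b7⊕b9⊕b11⊕b13⊕b15 = 0⊕0⊕1⊕0⊕0⊕0⊕1⊕0 = 0
s2: b2⊕b3⊕b6⊕b7⊕b10⊕b11⊕b14⊕b15 = 0⊕0⊕1⊕0⊕0⊕0⊕1⊕0 = 0
s4: b4⊕b5⊕b6⊕b7⊕b12⊕b13⊕b14⊕b15 = 1⊕1⊕1⊕0⊕1⊕1⊕1⊕0 = 0
s8: b8⊕b9⊕b10⊕b11⊕b12⊕b13⊕b14⊕b15 = 1⊕0⊕0⊕0⊕1⊕1⊕1⊕0 = 0
Syndrome (s8...s1) = 0000 → position 0 (no error).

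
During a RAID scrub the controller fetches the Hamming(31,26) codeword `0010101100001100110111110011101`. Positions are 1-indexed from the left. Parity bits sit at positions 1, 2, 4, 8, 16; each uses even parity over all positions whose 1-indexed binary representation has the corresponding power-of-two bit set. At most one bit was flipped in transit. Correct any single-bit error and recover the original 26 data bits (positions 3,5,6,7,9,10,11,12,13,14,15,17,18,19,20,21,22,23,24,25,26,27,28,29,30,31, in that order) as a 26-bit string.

s1: b1⊕b3⊕b5⊕b7⊕b9⊕b11⊕b13⊕b15⊕b17⊕b19⊕b21⊕b23⊕b25⊕b27⊕b29⊕b31 = 0⊕1⊕1⊕1⊕0⊕0⊕1⊕0⊕1⊕0⊕1⊕1⊕0⊕1⊕1⊕1 = 0
s2: b2⊕b3⊕b6⊕b7⊕b10⊕b11⊕b14⊕b15⊕b18⊕b19⊕b22⊕b23⊕b26⊕b27⊕b30⊕b31 = 0⊕1⊕0⊕1⊕0⊕0⊕1⊕0⊕1⊕0⊕1⊕1⊕0⊕1⊕0⊕1 = 0
s4: b4⊕b5⊕b6⊕b7⊕b12⊕b13⊕b14⊕b15⊕b20⊕b21⊕b22⊕b23⊕b28⊕b29⊕b30⊕b31 = 0⊕1⊕0⊕1⊕0⊕1⊕1⊕0⊕1⊕1⊕1⊕1⊕1⊕1⊕0⊕1 = 1
s8: b8⊕b9⊕b10⊕b11⊕b12⊕b13⊕b14⊕b15⊕b24⊕b25⊕b26⊕b27⊕b28⊕b29⊕b30⊕b31 = 1⊕0⊕0⊕0⊕0⊕1⊕1⊕0⊕1⊕0⊕0⊕1⊕1⊕1⊕0⊕1 = 0
s16: b16⊕b17⊕b18⊕b19⊕b20⊕b21⊕b22⊕b23⊕b24⊕b25⊕b26⊕b27⊕b28⊕b29⊕b30⊕b31 = 0⊕1⊕1⊕0⊕1⊕1⊕1⊕1⊕1⊕0⊕0⊕1⊕1⊕1⊕0⊕1 = 1
Syndrome (s16...s1) = 10100 → position 20.
Flip bit 20: corrected codeword = 0010101100001100110011110011101
Data bits at positions 3,5,6,7,9,10,11,12,13,14,15,17,18,19,20,21,22,23,24,25,26,27,28,29,30,31: 11010000110110011110011101

11010000110110011110011101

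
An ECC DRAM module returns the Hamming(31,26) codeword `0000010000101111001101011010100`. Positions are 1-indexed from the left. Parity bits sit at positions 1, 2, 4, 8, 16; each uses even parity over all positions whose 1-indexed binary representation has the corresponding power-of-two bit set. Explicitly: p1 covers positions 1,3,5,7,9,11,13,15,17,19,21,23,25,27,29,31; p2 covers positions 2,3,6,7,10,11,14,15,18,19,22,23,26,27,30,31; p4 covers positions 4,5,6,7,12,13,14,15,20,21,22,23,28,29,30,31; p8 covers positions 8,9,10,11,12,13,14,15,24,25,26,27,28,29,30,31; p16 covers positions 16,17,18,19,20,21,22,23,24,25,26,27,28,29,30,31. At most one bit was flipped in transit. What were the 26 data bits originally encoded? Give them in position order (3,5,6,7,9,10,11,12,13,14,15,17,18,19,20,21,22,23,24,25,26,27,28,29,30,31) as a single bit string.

s1: b1⊕b3⊕b5⊕b7⊕b9⊕b11⊕b13⊕b15⊕b17⊕b19⊕b21⊕b23⊕b25⊕b27⊕b29⊕b31 = 0⊕0⊕0⊕0⊕0⊕1⊕1⊕1⊕0⊕1⊕0⊕0⊕1⊕1⊕1⊕0 = 1
s2: b2⊕b3⊕b6⊕b7⊕b10⊕b11⊕b14⊕b15⊕b18⊕b19⊕b22⊕b23⊕b26⊕b27⊕b30⊕b31 = 0⊕0⊕1⊕0⊕0⊕1⊕1⊕1⊕0⊕1⊕1⊕0⊕0⊕1⊕0⊕0 = 1
s4: b4⊕b5⊕b6⊕b7⊕b12⊕b13⊕b14⊕b15⊕b20⊕b21⊕b22⊕b23⊕b28⊕b29⊕b30⊕b31 = 0⊕0⊕1⊕0⊕0⊕1⊕1⊕1⊕1⊕0⊕1⊕0⊕0⊕1⊕0⊕0 = 1
s8: b8⊕b9⊕b10⊕b11⊕b12⊕b13⊕b14⊕b15⊕b24⊕b25⊕b26⊕b27⊕b28⊕b29⊕b30⊕b31 = 0⊕0⊕0⊕1⊕0⊕1⊕1⊕1⊕1⊕1⊕0⊕1⊕0⊕1⊕0⊕0 = 0
s16: b16⊕b17⊕b18⊕b19⊕b20⊕b21⊕b22⊕b23⊕b24⊕b25⊕b26⊕b27⊕b28⊕b29⊕b30⊕b31 = 1⊕0⊕0⊕1⊕1⊕0⊕1⊕0⊕1⊕1⊕0⊕1⊕0⊕1⊕0⊕0 = 0
Syndrome (s16...s1) = 00111 → position 7.
Flip bit 7: corrected codeword = 0000011000101111001101011010100
Data bits at positions 3,5,6,7,9,10,11,12,13,14,15,17,18,19,20,21,22,23,24,25,26,27,28,29,30,31: 00110010111001101011010100

00110010111001101011010100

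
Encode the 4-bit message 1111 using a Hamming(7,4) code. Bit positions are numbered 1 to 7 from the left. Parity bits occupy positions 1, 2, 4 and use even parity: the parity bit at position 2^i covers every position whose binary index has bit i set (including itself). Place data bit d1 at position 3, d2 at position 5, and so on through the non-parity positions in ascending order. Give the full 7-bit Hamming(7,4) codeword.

1111111

Place data bits at non-power-of-two positions: b3=1, b5=1, b6=1, b7=1.
p1 = XOR of data positions {3,5,7} = 1⊕1⊕1 = 1
p2 = XOR of data positions {3,6,7} = 1⊕1⊕1 = 1
p4 = XOR of data positions {5,6,7} = 1⊕1⊕1 = 1
Codeword b1..b7 = 1111111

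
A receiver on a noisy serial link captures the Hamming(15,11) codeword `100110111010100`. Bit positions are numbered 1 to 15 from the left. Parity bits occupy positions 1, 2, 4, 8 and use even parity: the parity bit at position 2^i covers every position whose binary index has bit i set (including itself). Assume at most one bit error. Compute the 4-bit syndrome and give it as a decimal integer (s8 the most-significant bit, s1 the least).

0

s1: b1⊕b3⊕b5⊕b7⊕b9⊕b11⊕b13⊕b15 = 1⊕0⊕1⊕1⊕1⊕1⊕1⊕0 = 0
s2: b2⊕b3⊕b6⊕b7⊕b10⊕b11⊕b14⊕b15 = 0⊕0⊕0⊕1⊕0⊕1⊕0⊕0 = 0
s4: b4⊕b5⊕b6⊕b7⊕b12⊕b13⊕b14⊕b15 = 1⊕1⊕0⊕1⊕0⊕1⊕0⊕0 = 0
s8: b8⊕b9⊕b10⊕b11⊕b12⊕b13⊕b14⊕b15 = 1⊕1⊕0⊕1⊕0⊕1⊕0⊕0 = 0
Syndrome (s8...s1) = 0000 → position 0 (no error).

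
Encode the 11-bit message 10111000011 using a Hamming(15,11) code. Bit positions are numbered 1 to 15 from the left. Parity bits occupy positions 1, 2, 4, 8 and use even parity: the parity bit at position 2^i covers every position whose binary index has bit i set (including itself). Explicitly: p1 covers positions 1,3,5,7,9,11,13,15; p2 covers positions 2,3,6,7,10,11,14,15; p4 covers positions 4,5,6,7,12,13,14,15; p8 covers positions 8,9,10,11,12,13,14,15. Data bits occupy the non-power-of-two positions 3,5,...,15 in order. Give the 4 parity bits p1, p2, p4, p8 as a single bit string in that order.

0101

Place data bits at non-power-of-two positions: b3=1, b5=0, b6=1, b7=1, b9=1, b10=0, b11=0, b12=0, b13=0, b14=1, b15=1.
p1 = XOR of data positions {3,5,7,9,11,13,15} = 1⊕0⊕1⊕1⊕0⊕0⊕1 = 0
p2 = XOR of data positions {3,6,7,10,11,14,15} = 1⊕1⊕1⊕0⊕0⊕1⊕1 = 1
p4 = XOR of data positions {5,6,7,12,13,14,15} = 0⊕1⊕1⊕0⊕0⊕1⊕1 = 0
p8 = XOR of data positions {9,10,11,12,13,14,15} = 1⊕0⊕0⊕0⊕0⊕1⊕1 = 1
Parity bits p1,p2,p4,p8 = 0101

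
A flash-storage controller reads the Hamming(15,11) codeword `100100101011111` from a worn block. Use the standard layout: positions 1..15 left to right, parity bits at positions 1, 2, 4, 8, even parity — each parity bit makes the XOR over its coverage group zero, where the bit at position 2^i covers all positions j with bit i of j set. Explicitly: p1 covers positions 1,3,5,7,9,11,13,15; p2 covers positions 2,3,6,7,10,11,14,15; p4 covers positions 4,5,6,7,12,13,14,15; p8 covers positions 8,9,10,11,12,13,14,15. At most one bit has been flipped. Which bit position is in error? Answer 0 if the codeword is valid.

0

s1: b1⊕b3⊕b5⊕b7⊕b9⊕b11⊕b13⊕b15 = 1⊕0⊕0⊕1⊕1⊕1⊕1⊕1 = 0
s2: b2⊕b3⊕b6⊕b7⊕b10⊕b11⊕b14⊕b15 = 0⊕0⊕0⊕1⊕0⊕1⊕1⊕1 = 0
s4: b4⊕b5⊕b6⊕b7⊕b12⊕b13⊕b14⊕b15 = 1⊕0⊕0⊕1⊕1⊕1⊕1⊕1 = 0
s8: b8⊕b9⊕b10⊕b11⊕b12⊕b13⊕b14⊕b15 = 0⊕1⊕0⊕1⊕1⊕1⊕1⊕1 = 0
Syndrome (s8...s1) = 0000 → position 0 (no error).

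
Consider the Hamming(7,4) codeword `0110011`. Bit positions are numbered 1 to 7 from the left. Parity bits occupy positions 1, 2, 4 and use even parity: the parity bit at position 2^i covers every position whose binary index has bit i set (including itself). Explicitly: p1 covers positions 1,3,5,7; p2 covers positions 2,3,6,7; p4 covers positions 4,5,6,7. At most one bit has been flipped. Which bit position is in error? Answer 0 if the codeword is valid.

0

s1: b1⊕b3⊕b5⊕b7 = 0⊕1⊕0⊕1 = 0
s2: b2⊕b3⊕b6⊕b7 = 1⊕1⊕1⊕1 = 0
s4: b4⊕b5⊕b6⊕b7 = 0⊕0⊕1⊕1 = 0
Syndrome (s4...s1) = 000 → position 0 (no error).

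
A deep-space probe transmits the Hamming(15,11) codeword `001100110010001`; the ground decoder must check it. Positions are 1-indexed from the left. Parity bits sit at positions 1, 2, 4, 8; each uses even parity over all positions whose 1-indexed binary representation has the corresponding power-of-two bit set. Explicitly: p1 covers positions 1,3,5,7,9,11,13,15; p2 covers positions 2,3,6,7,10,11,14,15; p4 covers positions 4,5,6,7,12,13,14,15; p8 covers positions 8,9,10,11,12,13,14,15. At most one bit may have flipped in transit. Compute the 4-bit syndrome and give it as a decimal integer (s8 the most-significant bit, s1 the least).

s1: b1⊕b3⊕b5⊕b7⊕b9⊕b11⊕b13⊕b15 = 0⊕1⊕0⊕1⊕0⊕1⊕0⊕1 = 0
s2: b2⊕b3⊕b6⊕b7⊕b10⊕b11⊕b14⊕b15 = 0⊕1⊕0⊕1⊕0⊕1⊕0⊕1 = 0
s4: b4⊕b5⊕b6⊕b7⊕b12⊕b13⊕b14⊕b15 = 1⊕0⊕0⊕1⊕0⊕0⊕0⊕1 = 1
s8: b8⊕b9⊕b10⊕b11⊕b12⊕b13⊕b14⊕b15 = 1⊕0⊕0⊕1⊕0⊕0⊕0⊕1 = 1
Syndrome (s8...s1) = 1100 → position 12.

12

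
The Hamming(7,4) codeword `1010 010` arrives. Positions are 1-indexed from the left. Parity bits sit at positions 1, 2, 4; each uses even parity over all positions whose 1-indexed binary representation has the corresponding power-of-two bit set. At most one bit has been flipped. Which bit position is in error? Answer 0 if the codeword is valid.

4

s1: b1⊕b3⊕b5⊕b7 = 1⊕1⊕0⊕0 = 0
s2: b2⊕b3⊕b6⊕b7 = 0⊕1⊕1⊕0 = 0
s4: b4⊕b5⊕b6⊕b7 = 0⊕0⊕1⊕0 = 1
Syndrome (s4...s1) = 100 → position 4.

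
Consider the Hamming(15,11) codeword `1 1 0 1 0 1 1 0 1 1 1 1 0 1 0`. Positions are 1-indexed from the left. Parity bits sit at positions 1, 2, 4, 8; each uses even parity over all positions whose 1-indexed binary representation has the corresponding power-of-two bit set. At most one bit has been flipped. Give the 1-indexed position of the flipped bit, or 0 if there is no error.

12

s1: b1⊕b3⊕b5⊕b7⊕b9⊕b11⊕b13⊕b15 = 1⊕0⊕0⊕1⊕1⊕1⊕0⊕0 = 0
s2: b2⊕b3⊕b6⊕b7⊕b10⊕b11⊕b14⊕b15 = 1⊕0⊕1⊕1⊕1⊕1⊕1⊕0 = 0
s4: b4⊕b5⊕b6⊕b7⊕b12⊕b13⊕b14⊕b15 = 1⊕0⊕1⊕1⊕1⊕0⊕1⊕0 = 1
s8: b8⊕b9⊕b10⊕b11⊕b12⊕b13⊕b14⊕b15 = 0⊕1⊕1⊕1⊕1⊕0⊕1⊕0 = 1
Syndrome (s8...s1) = 1100 → position 12.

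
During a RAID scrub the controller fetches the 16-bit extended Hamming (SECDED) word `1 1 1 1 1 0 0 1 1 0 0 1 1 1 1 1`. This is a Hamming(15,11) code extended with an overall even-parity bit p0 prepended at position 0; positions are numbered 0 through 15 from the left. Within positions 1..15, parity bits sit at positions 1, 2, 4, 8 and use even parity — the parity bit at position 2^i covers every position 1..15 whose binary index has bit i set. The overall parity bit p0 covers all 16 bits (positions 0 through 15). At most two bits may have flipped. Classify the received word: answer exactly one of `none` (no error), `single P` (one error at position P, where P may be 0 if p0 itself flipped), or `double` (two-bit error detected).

none

s1: b1⊕b3⊕b5⊕b7⊕b9⊕b11⊕b13⊕b15 = 1⊕1⊕0⊕1⊕0⊕1⊕1⊕1 = 0
s2: b2⊕b3⊕b6⊕b7⊕b10⊕b11⊕b14⊕b15 = 1⊕1⊕0⊕1⊕0⊕1⊕1⊕1 = 0
s4: b4⊕b5⊕b6⊕b7⊕b12⊕b13⊕b14⊕b15 = 1⊕0⊕0⊕1⊕1⊕1⊕1⊕1 = 0
s8: b8⊕b9⊕b10⊕b11⊕b12⊕b13⊕b14⊕b15 = 1⊕0⊕0⊕1⊕1⊕1⊕1⊕1 = 0
Syndrome (s8...s1) = 0000 → position 0 (no error).
Overall parity (XOR of all 16 bits, including p0): 1⊕1⊕1⊕1⊕1⊕0⊕0⊕1⊕1⊕0⊕0⊕1⊕1⊕1⊕1⊕1 = 0
Overall=0, syndrome position=0 → no error.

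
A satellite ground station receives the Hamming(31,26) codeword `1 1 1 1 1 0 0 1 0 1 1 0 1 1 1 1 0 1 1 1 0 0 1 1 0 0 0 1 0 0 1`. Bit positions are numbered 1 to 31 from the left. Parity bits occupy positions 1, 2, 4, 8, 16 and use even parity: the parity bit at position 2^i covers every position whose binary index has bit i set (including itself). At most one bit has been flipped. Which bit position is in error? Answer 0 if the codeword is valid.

13

s1: b1⊕b3⊕b5⊕b7⊕b9⊕b11⊕b13⊕b15⊕b17⊕b19⊕b21⊕b23⊕b25⊕b27⊕b29⊕b31 = 1⊕1⊕1⊕0⊕0⊕1⊕1⊕1⊕0⊕1⊕0⊕1⊕0⊕0⊕0⊕1 = 1
s2: b2⊕b3⊕b6⊕b7⊕b10⊕b11⊕b14⊕b15⊕b18⊕b19⊕b22⊕b23⊕b26⊕b27⊕b30⊕b31 = 1⊕1⊕0⊕0⊕1⊕1⊕1⊕1⊕1⊕1⊕0⊕1⊕0⊕0⊕0⊕1 = 0
s4: b4⊕b5⊕b6⊕b7⊕b12⊕b13⊕b14⊕b15⊕b20⊕b21⊕b22⊕b23⊕b28⊕b29⊕b30⊕b31 = 1⊕1⊕0⊕0⊕0⊕1⊕1⊕1⊕1⊕0⊕0⊕1⊕1⊕0⊕0⊕1 = 1
s8: b8⊕b9⊕b10⊕b11⊕b12⊕b13⊕b14⊕b15⊕b24⊕b25⊕b26⊕b27⊕b28⊕b29⊕b30⊕b31 = 1⊕0⊕1⊕1⊕0⊕1⊕1⊕1⊕1⊕0⊕0⊕0⊕1⊕0⊕0⊕1 = 1
s16: b16⊕b17⊕b18⊕b19⊕b20⊕b21⊕b22⊕b23⊕b24⊕b25⊕b26⊕b27⊕b28⊕b29⊕b30⊕b31 = 1⊕0⊕1⊕1⊕1⊕0⊕0⊕1⊕1⊕0⊕0⊕0⊕1⊕0⊕0⊕1 = 0
Syndrome (s16...s1) = 01101 → position 13.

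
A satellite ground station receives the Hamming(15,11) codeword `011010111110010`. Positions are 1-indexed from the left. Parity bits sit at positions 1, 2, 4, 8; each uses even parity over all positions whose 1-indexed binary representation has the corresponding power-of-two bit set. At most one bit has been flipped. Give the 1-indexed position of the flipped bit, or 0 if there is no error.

13

s1: b1⊕b3⊕b5⊕b7⊕b9⊕b11⊕b13⊕b15 = 0⊕1⊕1⊕1⊕1⊕1⊕0⊕0 = 1
s2: b2⊕b3⊕b6⊕b7⊕b10⊕b11⊕b14⊕b15 = 1⊕1⊕0⊕1⊕1⊕1⊕1⊕0 = 0
s4: b4⊕b5⊕b6⊕b7⊕b12⊕b13⊕b14⊕b15 = 0⊕1⊕0⊕1⊕0⊕0⊕1⊕0 = 1
s8: b8⊕b9⊕b10⊕b11⊕b12⊕b13⊕b14⊕b15 = 1⊕1⊕1⊕1⊕0⊕0⊕1⊕0 = 1
Syndrome (s8...s1) = 1101 → position 13.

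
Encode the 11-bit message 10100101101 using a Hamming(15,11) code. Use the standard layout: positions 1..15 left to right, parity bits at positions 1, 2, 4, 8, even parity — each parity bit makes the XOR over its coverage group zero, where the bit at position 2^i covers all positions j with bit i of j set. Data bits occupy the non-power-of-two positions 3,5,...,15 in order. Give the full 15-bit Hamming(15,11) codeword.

101001000101101

Place data bits at non-power-of-two positions: b3=1, b5=0, b6=1, b7=0, b9=0, b10=1, b11=0, b12=1, b13=1, b14=0, b15=1.
p1 = XOR of data positions {3,5,7,9,11,13,15} = 1⊕0⊕0⊕0⊕0⊕1⊕1 = 1
p2 = XOR of data positions {3,6,7,10,11,14,15} = 1⊕1⊕0⊕1⊕0⊕0⊕1 = 0
p4 = XOR of data positions {5,6,7,12,13,14,15} = 0⊕1⊕0⊕1⊕1⊕0⊕1 = 0
p8 = XOR of data positions {9,10,11,12,13,14,15} = 0⊕1⊕0⊕1⊕1⊕0⊕1 = 0
Codeword b1..b15 = 101001000101101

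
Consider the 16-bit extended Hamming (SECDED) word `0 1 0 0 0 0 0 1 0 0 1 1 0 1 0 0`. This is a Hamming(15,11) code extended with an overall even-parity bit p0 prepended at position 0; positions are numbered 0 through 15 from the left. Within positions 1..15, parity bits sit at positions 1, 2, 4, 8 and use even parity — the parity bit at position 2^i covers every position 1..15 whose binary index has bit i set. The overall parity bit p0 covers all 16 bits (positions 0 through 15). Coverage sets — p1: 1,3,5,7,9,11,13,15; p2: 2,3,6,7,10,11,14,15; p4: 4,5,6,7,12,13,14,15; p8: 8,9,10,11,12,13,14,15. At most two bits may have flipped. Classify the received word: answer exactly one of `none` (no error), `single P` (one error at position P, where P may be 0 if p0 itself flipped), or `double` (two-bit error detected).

s1: b1⊕b3⊕b5⊕b7⊕b9⊕b11⊕b13⊕b15 = 1⊕0⊕0⊕1⊕0⊕1⊕1⊕0 = 0
s2: b2⊕b3⊕b6⊕b7⊕b10⊕b11⊕b14⊕b15 = 0⊕0⊕0⊕1⊕1⊕1⊕0⊕0 = 1
s4: b4⊕b5⊕b6⊕b7⊕b12⊕b13⊕b14⊕b15 = 0⊕0⊕0⊕1⊕0⊕1⊕0⊕0 = 0
s8: b8⊕b9⊕b10⊕b11⊕b12⊕b13⊕b14⊕b15 = 0⊕0⊕1⊕1⊕0⊕1⊕0⊕0 = 1
Syndrome (s8...s1) = 1010 → position 10.
Overall parity (XOR of all 16 bits, including p0): 0⊕1⊕0⊕0⊕0⊕0⊕0⊕1⊕0⊕0⊕1⊕1⊕0⊕1⊕0⊕0 = 1
Overall=1, syndrome position=10 → single-bit error at position 10.

single 10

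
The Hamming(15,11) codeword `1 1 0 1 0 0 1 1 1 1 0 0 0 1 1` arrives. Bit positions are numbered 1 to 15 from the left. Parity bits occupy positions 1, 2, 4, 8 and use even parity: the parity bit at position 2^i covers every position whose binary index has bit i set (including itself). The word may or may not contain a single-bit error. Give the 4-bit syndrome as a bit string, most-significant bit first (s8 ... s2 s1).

s1: b1⊕b3⊕b5⊕b7⊕b9⊕b11⊕b13⊕b15 = 1⊕0⊕0⊕1⊕1⊕0⊕0⊕1 = 0
s2: b2⊕b3⊕b6⊕b7⊕b10⊕b11⊕b14⊕b15 = 1⊕0⊕0⊕1⊕1⊕0⊕1⊕1 = 1
s4: b4⊕b5⊕b6⊕b7⊕b12⊕b13⊕b14⊕b15 = 1⊕0⊕0⊕1⊕0⊕0⊕1⊕1 = 0
s8: b8⊕b9⊕b10⊕b11⊕b12⊕b13⊕b14⊕b15 = 1⊕1⊕1⊕0⊕0⊕0⊕1⊕1 = 1
Syndrome (s8...s1) = 1010 → position 10.

1010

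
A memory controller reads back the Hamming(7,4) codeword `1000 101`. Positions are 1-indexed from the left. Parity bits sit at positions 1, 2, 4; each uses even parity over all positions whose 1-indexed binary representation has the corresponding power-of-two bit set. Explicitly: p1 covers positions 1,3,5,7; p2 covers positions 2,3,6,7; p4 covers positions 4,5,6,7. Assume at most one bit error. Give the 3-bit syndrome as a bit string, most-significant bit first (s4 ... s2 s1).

011

s1: b1⊕b3⊕b5⊕b7 = 1⊕0⊕1⊕1 = 1
s2: b2⊕b3⊕b6⊕b7 = 0⊕0⊕0⊕1 = 1
s4: b4⊕b5⊕b6⊕b7 = 0⊕1⊕0⊕1 = 0
Syndrome (s4...s1) = 011 → position 3.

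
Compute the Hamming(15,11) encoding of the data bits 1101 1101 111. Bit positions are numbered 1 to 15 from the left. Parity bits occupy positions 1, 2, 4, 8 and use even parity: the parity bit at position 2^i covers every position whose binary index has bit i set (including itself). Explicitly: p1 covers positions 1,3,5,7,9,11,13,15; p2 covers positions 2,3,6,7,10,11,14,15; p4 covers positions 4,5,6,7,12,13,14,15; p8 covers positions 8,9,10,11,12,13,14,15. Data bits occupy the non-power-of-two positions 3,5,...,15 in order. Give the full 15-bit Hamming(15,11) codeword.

011010101101111

Place data bits at non-power-of-two positions: b3=1, b5=1, b6=0, b7=1, b9=1, b10=1, b11=0, b12=1, b13=1, b14=1, b15=1.
p1 = XOR of data positions {3,5,7,9,11,13,15} = 1⊕1⊕1⊕1⊕0⊕1⊕1 = 0
p2 = XOR of data positions {3,6,7,10,11,14,15} = 1⊕0⊕1⊕1⊕0⊕1⊕1 = 1
p4 = XOR of data positions {5,6,7,12,13,14,15} = 1⊕0⊕1⊕1⊕1⊕1⊕1 = 0
p8 = XOR of data positions {9,10,11,12,13,14,15} = 1⊕1⊕0⊕1⊕1⊕1⊕1 = 0
Codeword b1..b15 = 011010101101111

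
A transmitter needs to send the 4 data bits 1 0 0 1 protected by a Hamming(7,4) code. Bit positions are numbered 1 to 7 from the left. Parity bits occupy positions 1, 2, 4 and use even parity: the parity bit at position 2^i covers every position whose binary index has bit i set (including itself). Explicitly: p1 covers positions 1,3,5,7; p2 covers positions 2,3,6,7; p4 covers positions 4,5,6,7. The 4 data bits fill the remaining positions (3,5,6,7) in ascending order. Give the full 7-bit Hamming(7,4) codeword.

Place data bits at non-power-of-two positions: b3=1, b5=0, b6=0, b7=1.
p1 = XOR of data positions {3,5,7} = 1⊕0⊕1 = 0
p2 = XOR of data positions {3,6,7} = 1⊕0⊕1 = 0
p4 = XOR of data positions {5,6,7} = 0⊕0⊕1 = 1
Codeword b1..b7 = 0011001

0011001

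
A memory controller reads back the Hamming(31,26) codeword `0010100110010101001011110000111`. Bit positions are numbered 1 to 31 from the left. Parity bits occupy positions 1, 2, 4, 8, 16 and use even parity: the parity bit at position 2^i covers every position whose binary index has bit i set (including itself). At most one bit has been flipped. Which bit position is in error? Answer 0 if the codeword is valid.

s1: b1⊕b3⊕b5⊕b7⊕b9⊕b11⊕b13⊕b15⊕b17⊕b19⊕b21⊕b23⊕b25⊕b27⊕b29⊕b31 = 0⊕1⊕1⊕0⊕1⊕0⊕0⊕0⊕0⊕1⊕1⊕1⊕0⊕0⊕1⊕1 = 0
s2: b2⊕b3⊕b6⊕b7⊕b10⊕b11⊕b14⊕b15⊕b18⊕b19⊕b22⊕b23⊕b26⊕b27⊕b30⊕b31 = 0⊕1⊕0⊕0⊕0⊕0⊕1⊕0⊕0⊕1⊕1⊕1⊕0⊕0⊕1⊕1 = 1
s4: b4⊕b5⊕b6⊕b7⊕b12⊕b13⊕b14⊕b15⊕b20⊕b21⊕b22⊕b23⊕b28⊕b29⊕b30⊕b31 = 0⊕1⊕0⊕0⊕1⊕0⊕1⊕0⊕0⊕1⊕1⊕1⊕0⊕1⊕1⊕1 = 1
s8: b8⊕b9⊕b10⊕b11⊕b12⊕b13⊕b14⊕b15⊕b24⊕b25⊕b26⊕b27⊕b28⊕b29⊕b30⊕b31 = 1⊕1⊕0⊕0⊕1⊕0⊕1⊕0⊕1⊕0⊕0⊕0⊕0⊕1⊕1⊕1 = 0
s16: b16⊕b17⊕b18⊕b19⊕b20⊕b21⊕b22⊕b23⊕b24⊕b25⊕b26⊕b27⊕b28⊕b29⊕b30⊕b31 = 1⊕0⊕0⊕1⊕0⊕1⊕1⊕1⊕1⊕0⊕0⊕0⊕0⊕1⊕1⊕1 = 1
Syndrome (s16...s1) = 10110 → position 22.

22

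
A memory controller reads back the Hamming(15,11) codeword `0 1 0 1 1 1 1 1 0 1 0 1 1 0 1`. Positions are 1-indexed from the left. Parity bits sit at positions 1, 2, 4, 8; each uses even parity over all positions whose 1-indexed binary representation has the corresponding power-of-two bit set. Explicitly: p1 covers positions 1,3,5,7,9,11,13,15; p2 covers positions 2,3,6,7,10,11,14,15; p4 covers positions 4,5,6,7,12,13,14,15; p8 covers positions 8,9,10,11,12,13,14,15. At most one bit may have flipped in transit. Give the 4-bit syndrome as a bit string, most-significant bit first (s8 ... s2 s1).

1110

s1: b1⊕b3⊕b5⊕b7⊕b9⊕b11⊕b13⊕b15 = 0⊕0⊕1⊕1⊕0⊕0⊕1⊕1 = 0
s2: b2⊕b3⊕b6⊕b7⊕b10⊕b11⊕b14⊕b15 = 1⊕0⊕1⊕1⊕1⊕0⊕0⊕1 = 1
s4: b4⊕b5⊕b6⊕b7⊕b12⊕b13⊕b14⊕b15 = 1⊕1⊕1⊕1⊕1⊕1⊕0⊕1 = 1
s8: b8⊕b9⊕b10⊕b11⊕b12⊕b13⊕b14⊕b15 = 1⊕0⊕1⊕0⊕1⊕1⊕0⊕1 = 1
Syndrome (s8...s1) = 1110 → position 14.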